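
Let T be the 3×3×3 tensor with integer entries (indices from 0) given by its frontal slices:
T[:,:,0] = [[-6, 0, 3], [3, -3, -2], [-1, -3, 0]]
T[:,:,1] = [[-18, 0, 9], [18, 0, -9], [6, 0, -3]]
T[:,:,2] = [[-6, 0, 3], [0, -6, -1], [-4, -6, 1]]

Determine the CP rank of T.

Lower bound: in the mode-2 unfolding of T (rows indexed by j, columns by (i,k)) the 2×2 minor on rows j ∈ {0, 1}, columns (i,k) ∈ {(0,0), (1,0)} is det [[-6, 3], [0, -3]] = 18 ≠ 0, so that unfolding has rank ≥ 2 and hence rank(T) ≥ 2 (CP rank is at least every unfolding rank, though it can be larger).
Upper bound: with S_k = T[:,:,k], the two rank-1 terms a₁b₁ᵀ, a₂b₂ᵀ are the rank-1 members of the pencil x·S₀ + y·S₁.
The 2×2 minor of x·S₀ + y·S₁ on rows {0,1}, columns {0,1} is 18·x² + 54·xy = 18·(x + 3·y)(x), vanishing at (x:y) = (3:-1) and (0:1).
M₁ = 3·S₀ − S₁ = [[0, 0, 0], [-9, -9, 3], [-9, -9, 3]] = (-3)·(0, 1, 1)(3, 3, -1)ᵀ and M₂ = S₁ = [[-18, 0, 9], [18, 0, -9], [6, 0, -3]] = (-3)·(3, -3, -1)(2, 0, -1)ᵀ, so take a₁ = (0, 1, 1), b₁ = (3, 3, -1), a₂ = (3, -3, -1), b₂ = (2, 0, -1).
Each slice is an integer combination of E₁ = a₁b₁ᵀ and E₂ = a₂b₂ᵀ: S₀ = −E₁ − E₂, S₁ = −3·E₂, S₂ = −2·E₁ − E₂; reading off coefficients, c₁ = (-1, 0, -2) and c₂ = (-1, -3, -1).
Hence T = (0, 1, 1) (x) (3, 3, -1) (x) (-1, 0, -2) + (3, -3, -1) (x) (2, 0, -1) (x) (-1, -3, -1), so rank(T) ≤ 2.
These bounds meet, so rank(T) = 2.

2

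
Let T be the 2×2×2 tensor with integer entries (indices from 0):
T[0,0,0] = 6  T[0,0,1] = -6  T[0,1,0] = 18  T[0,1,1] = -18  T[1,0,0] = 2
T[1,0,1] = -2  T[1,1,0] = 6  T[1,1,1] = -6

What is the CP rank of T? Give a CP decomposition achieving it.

rank(T) = 1

Lower bound: T ≠ 0 (e.g. T[0,0,0] = 6), so rank(T) ≥ 1.
Upper bound: if T = a ⊗ b ⊗ c then every fibre of T is a multiple of the corresponding factor, so read the factors off the fibres through the nonzero entry T[0,0,0] = 6.
The mode-1 fibre T[:,0,0] = [6, 2] gives a = [3, 1] (primitive direction); the mode-2 fibre T[0,:,0] = [6, 18] gives b = [1, 3]; then c[k] = T[0,0,k] / (a[0]·b[0]) = [6, -6] / 3 = [2, -2].
Expanding [3, 1] ⊗ [1, 3] ⊗ [2, -2] reproduces all 8 entries of T, so T = [3, 1] ⊗ [1, 3] ⊗ [2, -2] and rank(T) ≤ 1.
These bounds meet, so rank(T) = 1.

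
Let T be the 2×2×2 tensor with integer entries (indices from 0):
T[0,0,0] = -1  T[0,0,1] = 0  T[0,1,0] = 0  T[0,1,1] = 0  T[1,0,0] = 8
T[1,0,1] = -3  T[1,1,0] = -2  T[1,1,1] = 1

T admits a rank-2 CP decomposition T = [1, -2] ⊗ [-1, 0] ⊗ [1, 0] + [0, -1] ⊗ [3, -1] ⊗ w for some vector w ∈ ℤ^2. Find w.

Subtract the known terms from T to get the rank-1 residual R = [0, -1] ⊗ [3, -1] ⊗ w, so R[i,j,k] = a[i]·b[j]·w[k]. Pick indices with nonzero a[1]·b[0] = (-1)·(3) = -3. Only the fibre through (1,0,·) is needed: R[1,0,:] = T[1,0,:] − Σₗ aₗ[1]bₗ[0]cₗ = [8, -3] − (-2)·(-1)·[1, 0] = [6, -3]. Then w[k] = R[1,0,k] / -3 for each k, giving w = [6, -3] / -3 = [-2, 1].

w = [-2, 1]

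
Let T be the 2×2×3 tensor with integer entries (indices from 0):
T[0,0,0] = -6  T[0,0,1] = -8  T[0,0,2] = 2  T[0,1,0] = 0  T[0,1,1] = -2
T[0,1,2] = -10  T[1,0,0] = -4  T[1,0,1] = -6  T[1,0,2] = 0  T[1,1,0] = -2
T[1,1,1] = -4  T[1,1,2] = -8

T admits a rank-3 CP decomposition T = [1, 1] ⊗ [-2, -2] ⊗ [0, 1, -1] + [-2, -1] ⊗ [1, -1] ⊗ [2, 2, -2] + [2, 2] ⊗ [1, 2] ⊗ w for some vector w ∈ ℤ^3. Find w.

Subtract the known terms from T to get the rank-1 residual R = [2, 2] ⊗ [1, 2] ⊗ w, so R[i,j,k] = a[i]·b[j]·w[k]. Pick indices with nonzero a[0]·b[0] = (2)·(1) = 2. Only the fibre through (0,0,·) is needed: R[0,0,:] = T[0,0,:] − Σₗ aₗ[0]bₗ[0]cₗ = [-6, -8, 2] − (1)·(-2)·[0, 1, -1] − (-2)·(1)·[2, 2, -2] = [-2, -2, -4]. Then w[k] = R[0,0,k] / 2 for each k, giving w = [-2, -2, -4] / 2 = [-1, -1, -2].

w = [-1, -1, -2]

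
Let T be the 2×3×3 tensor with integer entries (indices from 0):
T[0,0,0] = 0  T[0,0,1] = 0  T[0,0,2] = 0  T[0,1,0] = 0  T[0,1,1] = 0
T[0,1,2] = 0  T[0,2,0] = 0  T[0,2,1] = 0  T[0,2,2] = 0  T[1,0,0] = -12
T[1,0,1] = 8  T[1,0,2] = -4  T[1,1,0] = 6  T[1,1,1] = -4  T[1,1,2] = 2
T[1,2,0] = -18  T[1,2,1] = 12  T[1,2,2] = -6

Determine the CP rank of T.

1

Lower bound: T ≠ 0 (e.g. T[1,0,0] = -12), so rank(T) ≥ 1.
Upper bound: if T = a ⊗ b ⊗ c then every fibre of T is a multiple of the corresponding factor, so read the factors off the fibres through the nonzero entry T[1,0,0] = -12.
The mode-1 fibre T[:,0,0] = [0, -12] gives a = [0, 1] (primitive direction); the mode-2 fibre T[1,:,0] = [-12, 6, -18] gives b = [2, -1, 3]; then c[k] = T[1,0,k] / (a[1]·b[0]) = [-12, 8, -4] / 2 = [-6, 4, -2].
Expanding [0, 1] ⊗ [2, -1, 3] ⊗ [-6, 4, -2] reproduces all 18 entries of T, so T = [0, 1] ⊗ [2, -1, 3] ⊗ [-6, 4, -2] and rank(T) ≤ 1.
These bounds meet, so rank(T) = 1.
Check entry T[0,1,0] = 0: (0)·(-1)·(-6) = 0.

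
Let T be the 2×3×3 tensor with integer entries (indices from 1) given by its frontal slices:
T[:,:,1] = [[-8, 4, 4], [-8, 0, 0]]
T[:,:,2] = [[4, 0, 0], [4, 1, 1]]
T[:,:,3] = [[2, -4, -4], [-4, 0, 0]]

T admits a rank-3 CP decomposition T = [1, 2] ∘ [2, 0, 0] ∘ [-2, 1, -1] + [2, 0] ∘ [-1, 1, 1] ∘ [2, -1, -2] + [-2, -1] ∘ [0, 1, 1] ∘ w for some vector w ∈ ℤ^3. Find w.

Subtract the known terms from T to get the rank-1 residual R = [-2, -1] ∘ [0, 1, 1] ∘ w, so R[i,j,k] = a[i]·b[j]·w[k]. Pick indices with nonzero a[1]·b[2] = (-2)·(1) = -2. Only the fibre through (1,2,·) is needed: R[1,2,:] = T[1,2,:] − Σₗ aₗ[1]bₗ[2]cₗ = [4, 0, -4] − (1)·(0)·[-2, 1, -1] − (2)·(1)·[2, -1, -2] = [0, 2, 0]. Then w[k] = R[1,2,k] / -2 for each k, giving w = [0, 2, 0] / -2 = [0, -1, 0].

w = [0, -1, 0]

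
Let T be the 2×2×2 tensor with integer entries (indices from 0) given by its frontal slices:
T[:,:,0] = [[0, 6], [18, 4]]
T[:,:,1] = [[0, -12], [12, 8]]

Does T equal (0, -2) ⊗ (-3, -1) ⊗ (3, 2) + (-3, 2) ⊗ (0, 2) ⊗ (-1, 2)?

No

Reconstruct entry (1,1,0) from the claimed factors: Σₗ aₗ[1]bₗ[1]cₗ[0] = (-2)·(-1)·(3) + (2)·(2)·(-1) = 2, but T[1,1,0] = 4. The claim is false.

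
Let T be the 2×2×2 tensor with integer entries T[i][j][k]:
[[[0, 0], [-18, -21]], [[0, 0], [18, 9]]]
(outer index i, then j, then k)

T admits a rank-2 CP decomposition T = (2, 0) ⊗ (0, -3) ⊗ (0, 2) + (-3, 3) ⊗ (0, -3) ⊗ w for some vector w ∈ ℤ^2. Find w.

w = (-2, -1)

Subtract the known terms from T to get the rank-1 residual R = (-3, 3) ⊗ (0, -3) ⊗ w, so R[i,j,k] = a[i]·b[j]·w[k]. Pick indices with nonzero a[0]·b[1] = (-3)·(-3) = 9. Only the fibre through (0,1,·) is needed: R[0,1,:] = T[0,1,:] − Σₗ aₗ[0]bₗ[1]cₗ = [-18, -21] − (2)·(-3)·(0, 2) = [-18, -9]. Then w[k] = R[0,1,k] / 9 for each k, giving w = [-18, -9] / 9 = (-2, -1).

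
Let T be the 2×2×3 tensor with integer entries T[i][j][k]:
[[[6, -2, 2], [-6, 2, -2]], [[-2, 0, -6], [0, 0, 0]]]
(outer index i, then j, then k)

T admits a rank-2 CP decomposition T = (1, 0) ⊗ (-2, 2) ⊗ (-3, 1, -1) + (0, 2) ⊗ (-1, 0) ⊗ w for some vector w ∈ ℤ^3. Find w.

Subtract the known terms from T to get the rank-1 residual R = (0, 2) ⊗ (-1, 0) ⊗ w, so R[i,j,k] = a[i]·b[j]·w[k]. Pick indices with nonzero a[1]·b[0] = (2)·(-1) = -2. Only the fibre through (1,0,·) is needed: R[1,0,:] = T[1,0,:] − Σₗ aₗ[1]bₗ[0]cₗ = [-2, 0, -6] − (0)·(-2)·(-3, 1, -1) = [-2, 0, -6]. Then w[k] = R[1,0,k] / -2 for each k, giving w = [-2, 0, -6] / -2 = (1, 0, 3).

w = (1, 0, 3)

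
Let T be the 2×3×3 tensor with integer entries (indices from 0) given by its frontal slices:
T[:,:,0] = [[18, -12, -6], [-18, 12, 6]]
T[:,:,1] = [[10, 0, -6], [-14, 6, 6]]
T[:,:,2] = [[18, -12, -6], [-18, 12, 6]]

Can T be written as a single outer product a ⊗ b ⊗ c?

No

The mode-2 unfolding of T (rows indexed by j, columns by (i,k) = (0,0), (0,1), (0,2), (1,0), (1,1), (1,2)) is [[18, 10, 18, -18, -14, -18], [-12, 0, -12, 12, 6, 12], [-6, -6, -6, 6, 6, 6]].
There the 2×2 minor on rows j ∈ {0, 1}, columns (i,k) ∈ {(0,0), (0,1)} is det [[18, 10], [-12, 0]] = 120 ≠ 0, so this unfolding has rank ≥ 2; CP rank is at least every unfolding rank, so rank(T) ≥ 2.
In particular rank(T) ≥ 2 > 1, so T is not rank-1.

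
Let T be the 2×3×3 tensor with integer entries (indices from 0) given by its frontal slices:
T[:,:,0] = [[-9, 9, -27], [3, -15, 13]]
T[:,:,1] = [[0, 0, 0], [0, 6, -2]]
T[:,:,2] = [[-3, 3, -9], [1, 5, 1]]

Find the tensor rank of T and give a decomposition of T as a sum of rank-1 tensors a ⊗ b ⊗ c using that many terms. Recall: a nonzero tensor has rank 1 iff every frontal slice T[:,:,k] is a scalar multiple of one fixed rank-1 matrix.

rank(T) = 2

Lower bound: in the mode-3 unfolding of T (rows indexed by k, columns by (i,j)) the 2×2 minor on rows k ∈ {0, 1}, columns (i,j) ∈ {(0,0), (1,1)} is det [[-9, -15], [0, 6]] = -54 ≠ 0, so that unfolding has rank ≥ 2 and hence rank(T) ≥ 2 (CP rank is at least every unfolding rank, though it can be larger).
Upper bound: with S_k = T[:,:,k], the two rank-1 terms a₁b₁ᵀ, a₂b₂ᵀ are the rank-1 members of the pencil x·S₀ + y·S₁.
The 2×2 minor of x·S₀ + y·S₁ on rows {0,1}, columns {0,1} is 108·x² − 54·xy = 54·(2·x − y)(x), vanishing at (x:y) = (1:2) and (0:1).
M₁ = S₀ + 2·S₁ = [[-9, 9, -27], [3, -3, 9]] = (-3)·[3, -1][1, -1, 3]ᵀ and M₂ = S₁ = [[0, 0, 0], [0, 6, -2]] = 2·[0, 1][0, 3, -1]ᵀ, so take a₁ = [3, -1], b₁ = [1, -1, 3], a₂ = [0, 1], b₂ = [0, 3, -1].
Each slice is an integer combination of E₁ = a₁b₁ᵀ and E₂ = a₂b₂ᵀ: S₀ = −3·E₁ − 4·E₂, S₁ = 2·E₂, S₂ = −E₁ + 2·E₂; reading off coefficients, c₁ = [-3, 0, -1] and c₂ = [-4, 2, 2].
Hence T = [3, -1] ⊗ [1, -1, 3] ⊗ [-3, 0, -1] + [0, 1] ⊗ [0, 3, -1] ⊗ [-4, 2, 2], so rank(T) ≤ 2.
These bounds meet, so rank(T) = 2.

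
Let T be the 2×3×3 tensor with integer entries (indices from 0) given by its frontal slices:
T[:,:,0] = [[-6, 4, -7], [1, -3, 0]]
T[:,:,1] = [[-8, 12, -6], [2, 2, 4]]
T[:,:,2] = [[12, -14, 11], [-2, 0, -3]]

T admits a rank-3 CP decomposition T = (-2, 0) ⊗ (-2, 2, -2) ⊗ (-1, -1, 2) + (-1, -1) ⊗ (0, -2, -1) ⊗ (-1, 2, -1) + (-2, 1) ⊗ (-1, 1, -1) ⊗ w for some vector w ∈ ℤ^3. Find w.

Subtract the known terms from T to get the rank-1 residual R = (-2, 1) ⊗ (-1, 1, -1) ⊗ w, so R[i,j,k] = a[i]·b[j]·w[k]. Pick indices with nonzero a[0]·b[0] = (-2)·(-1) = 2. Only the fibre through (0,0,·) is needed: R[0,0,:] = T[0,0,:] − Σₗ aₗ[0]bₗ[0]cₗ = [-6, -8, 12] − (-2)·(-2)·(-1, -1, 2) − (-1)·(0)·(-1, 2, -1) = [-2, -4, 4]. Then w[k] = R[0,0,k] / 2 for each k, giving w = [-2, -4, 4] / 2 = (-1, -2, 2).

w = (-1, -2, 2)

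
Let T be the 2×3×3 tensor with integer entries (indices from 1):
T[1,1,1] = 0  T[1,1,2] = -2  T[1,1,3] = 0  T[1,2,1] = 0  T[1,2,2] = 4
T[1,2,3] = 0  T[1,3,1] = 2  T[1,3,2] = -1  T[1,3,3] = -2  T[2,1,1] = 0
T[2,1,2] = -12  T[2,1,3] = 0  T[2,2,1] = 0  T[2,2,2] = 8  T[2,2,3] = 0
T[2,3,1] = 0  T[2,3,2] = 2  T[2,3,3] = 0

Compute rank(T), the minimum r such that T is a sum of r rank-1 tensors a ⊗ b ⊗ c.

3

Lower bound: in the mode-2 unfolding of T (rows indexed by j, columns by (i,k)) the 3×3 minor on rows j ∈ {1, 2, 3}, columns (i,k) ∈ {(1,1), (1,2), (2,2)} is det [[0, -2, -12], [0, 4, 8], [2, -1, 2]] = 64 ≠ 0, so that unfolding has rank ≥ 3 and hence rank(T) ≥ 3 (CP rank is at least every unfolding rank, though it can be larger).
Upper bound: T is a sum of 3 rank-1 terms, T = (1, -2) ⊗ (2, 0, -1) ⊗ (0, 1, 0) + (1, 0) ⊗ (0, 0, 1) ⊗ (2, 0, -2) + (1, 2) ⊗ (1, -1, 0) ⊗ (0, -4, 0) (one valid choice — decompositions are not unique — normalised so each a, b is primitive with positive first nonzero entry; check it by expanding all entries), so rank(T) ≤ 3.
These bounds meet, so rank(T) = 3.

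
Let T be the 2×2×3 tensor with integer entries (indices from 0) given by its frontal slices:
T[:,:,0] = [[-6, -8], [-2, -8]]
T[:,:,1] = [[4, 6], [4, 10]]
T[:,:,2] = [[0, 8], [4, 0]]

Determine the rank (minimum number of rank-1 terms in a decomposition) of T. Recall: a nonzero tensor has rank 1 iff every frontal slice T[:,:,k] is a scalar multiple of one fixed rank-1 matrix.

Lower bound: the mode-3 unfolding of T (rows indexed by k, columns by (i,j) = (0,0), (0,1), (1,0), (1,1)) is [[-6, -8, -2, -8], [4, 6, 4, 10], [0, 8, 4, 0]].
There the 3×3 minor on rows k ∈ {0, 1, 2}, columns (i,j) ∈ {(0,0), (0,1), (1,0)} is det [[-6, -8, -2], [4, 6, 4], [0, 8, 4]] = 112 ≠ 0, so this unfolding has rank ≥ 3; CP rank is at least every unfolding rank, so rank(T) ≥ 3. (Unfolding ranks only ever bound the CP rank from below — rank(T) can be strictly larger than all of them — so the matching upper bound has to come from an explicit 3-term decomposition.)
Upper bound: T is a sum of 3 rank-1 terms, T = [1, -1] ⊗ [0, 1] ⊗ [-2, -2, 2] + [1, -1] ⊗ [1, -1] ⊗ [-2, 0, -2] + [1, 1] ⊗ [1, 2] ⊗ [-4, 4, 2] (written with every a and b primitive with positive leading entry and the scale carried by c; CP decompositions are not unique, and this one is verified by expanding entrywise), so rank(T) ≤ 3.
These bounds meet, so rank(T) = 3.
Check entry T[1,1,2] = 0: (-1)·(1)·(2) + (-1)·(-1)·(-2) + (1)·(2)·(2) = 0.

3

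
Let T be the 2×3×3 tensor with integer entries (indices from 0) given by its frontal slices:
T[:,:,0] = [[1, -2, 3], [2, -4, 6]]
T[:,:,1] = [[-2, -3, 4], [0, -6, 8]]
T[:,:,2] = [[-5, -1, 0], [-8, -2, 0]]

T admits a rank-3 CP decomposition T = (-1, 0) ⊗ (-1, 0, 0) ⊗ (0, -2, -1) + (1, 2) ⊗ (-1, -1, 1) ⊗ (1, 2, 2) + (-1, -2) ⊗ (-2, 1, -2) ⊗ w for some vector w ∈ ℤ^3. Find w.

Subtract the known terms from T to get the rank-1 residual R = (-1, -2) ⊗ (-2, 1, -2) ⊗ w, so R[i,j,k] = a[i]·b[j]·w[k]. Pick indices with nonzero a[0]·b[0] = (-1)·(-2) = 2. Only the fibre through (0,0,·) is needed: R[0,0,:] = T[0,0,:] − Σₗ aₗ[0]bₗ[0]cₗ = [1, -2, -5] − (-1)·(-1)·(0, -2, -1) − (1)·(-1)·(1, 2, 2) = [2, 2, -2]. Then w[k] = R[0,0,k] / 2 for each k, giving w = [2, 2, -2] / 2 = (1, 1, -1).

w = (1, 1, -1)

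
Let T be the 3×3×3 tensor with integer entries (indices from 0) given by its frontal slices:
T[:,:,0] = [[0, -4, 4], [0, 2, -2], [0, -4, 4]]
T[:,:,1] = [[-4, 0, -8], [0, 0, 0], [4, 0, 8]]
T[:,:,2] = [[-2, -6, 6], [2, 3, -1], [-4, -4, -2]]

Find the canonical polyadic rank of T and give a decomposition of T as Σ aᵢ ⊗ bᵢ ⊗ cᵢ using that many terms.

rank(T) = 3

Lower bound: in the mode-2 unfolding of T (rows indexed by j, columns by (i,k)) the 3×3 minor on rows j ∈ {0, 1, 2}, columns (i,k) ∈ {(0,0), (0,1), (0,2)} is det [[0, -4, -2], [-4, 0, -6], [4, -8, 6]] = -64 ≠ 0, so that unfolding has rank ≥ 3 and hence rank(T) ≥ 3 (CP rank is at least every unfolding rank, though it can be larger).
Upper bound: T is a sum of 3 rank-1 terms, T = [1, 0, -1] ⊗ [1, 0, 2] ⊗ [0, -4, 2] + [2, -1, 1] ⊗ [1, 1, 0] ⊗ [0, 0, -2] + [2, -1, 2] ⊗ [0, 1, -1] ⊗ [-2, 0, -1] (one valid choice — decompositions are not unique — normalised so each a, b is primitive with positive first nonzero entry; check it by expanding all entries), so rank(T) ≤ 3.
These bounds meet, so rank(T) = 3.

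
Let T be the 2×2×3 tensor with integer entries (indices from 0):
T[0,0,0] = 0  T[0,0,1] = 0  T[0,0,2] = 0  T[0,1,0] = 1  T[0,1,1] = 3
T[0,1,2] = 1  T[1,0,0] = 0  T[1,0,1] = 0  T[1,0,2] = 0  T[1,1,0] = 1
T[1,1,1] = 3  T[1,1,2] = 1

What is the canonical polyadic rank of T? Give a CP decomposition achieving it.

Lower bound: T ≠ 0 (e.g. T[0,1,0] = 1), so rank(T) ≥ 1.
Upper bound: if T = a ⊗ b ⊗ c then every fibre of T is a multiple of the corresponding factor, so read the factors off the fibres through the nonzero entry T[0,1,0] = 1.
The mode-1 fibre T[:,1,0] = [1, 1] gives a = [1, 1] (primitive direction); the mode-2 fibre T[0,:,0] = [0, 1] gives b = [0, 1]; then c[k] = T[0,1,k] / (a[0]·b[1]) = [1, 3, 1] / 1 = [1, 3, 1].
Expanding [1, 1] ⊗ [0, 1] ⊗ [1, 3, 1] reproduces all 12 entries of T, so T = [1, 1] ⊗ [0, 1] ⊗ [1, 3, 1] and rank(T) ≤ 1.
These bounds meet, so rank(T) = 1.
Check entry T[0,0,0] = 0: (1)·(0)·(1) = 0.

rank(T) = 1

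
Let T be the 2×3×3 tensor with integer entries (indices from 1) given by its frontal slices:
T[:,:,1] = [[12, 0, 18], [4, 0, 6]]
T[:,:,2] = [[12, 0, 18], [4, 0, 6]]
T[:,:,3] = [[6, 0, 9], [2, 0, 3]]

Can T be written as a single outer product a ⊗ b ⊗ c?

Yes

If T = a ⊗ b ⊗ c then every fibre of T is a multiple of the corresponding factor, so read the factors off the fibres through the nonzero entry T[1,1,1] = 12.
The mode-1 fibre T[:,1,1] = [12, 4] gives a = [3, 1] (primitive direction); the mode-2 fibre T[1,:,1] = [12, 0, 18] gives b = [2, 0, 3]; then c[k] = T[1,1,k] / (a[1]·b[1]) = [12, 12, 6] / 6 = [2, 2, 1].
Expanding [3, 1] ⊗ [2, 0, 3] ⊗ [2, 2, 1] reproduces all 18 entries of T, so T = [3, 1] ⊗ [2, 0, 3] ⊗ [2, 2, 1] and rank(T) ≤ 1.
Equivalently every frontal slice T[:,:,k] is c[k] times the rank-1 matrix [3, 1] ⊗ [2, 0, 3]. So T has rank 1 (it is nonzero).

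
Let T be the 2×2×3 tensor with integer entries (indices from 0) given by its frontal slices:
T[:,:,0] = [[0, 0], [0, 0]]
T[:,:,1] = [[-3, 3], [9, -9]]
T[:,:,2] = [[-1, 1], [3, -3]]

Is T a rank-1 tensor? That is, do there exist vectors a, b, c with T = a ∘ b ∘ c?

The mode-1 fibre T[:,0,1] = [-3, 9] gives a = [1, -3] (primitive direction); the mode-2 fibre T[0,:,1] = [-3, 3] gives b = [1, -1]; then c[k] = T[0,0,k] / (a[0]·b[0]) = [0, -3, -1] / 1 = [0, -3, -1].
Expanding [1, -3] ∘ [1, -1] ∘ [0, -3, -1] reproduces all 12 entries of T, so T = [1, -3] ∘ [1, -1] ∘ [0, -3, -1] and rank(T) ≤ 1.
Equivalently every frontal slice T[:,:,k] is c[k] times the rank-1 matrix [1, -3] ∘ [1, -1]. So T has rank 1 (it is nonzero).

Yes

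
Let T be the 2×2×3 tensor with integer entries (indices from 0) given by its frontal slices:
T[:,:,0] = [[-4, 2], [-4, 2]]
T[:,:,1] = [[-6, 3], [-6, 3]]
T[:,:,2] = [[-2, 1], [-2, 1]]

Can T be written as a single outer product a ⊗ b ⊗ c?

Yes

If T = a ⊗ b ⊗ c then every fibre of T is a multiple of the corresponding factor, so read the factors off the fibres through the nonzero entry T[0,0,0] = -4.
The mode-1 fibre T[:,0,0] = [-4, -4] gives a = [1, 1] (primitive direction); the mode-2 fibre T[0,:,0] = [-4, 2] gives b = [2, -1]; then c[k] = T[0,0,k] / (a[0]·b[0]) = [-4, -6, -2] / 2 = [-2, -3, -1].
Expanding [1, 1] ⊗ [2, -1] ⊗ [-2, -3, -1] reproduces all 12 entries of T, so T = [1, 1] ⊗ [2, -1] ⊗ [-2, -3, -1] and rank(T) ≤ 1.
Equivalently every frontal slice T[:,:,k] is c[k] times the rank-1 matrix [1, 1] ⊗ [2, -1]. So T has rank 1 (it is nonzero).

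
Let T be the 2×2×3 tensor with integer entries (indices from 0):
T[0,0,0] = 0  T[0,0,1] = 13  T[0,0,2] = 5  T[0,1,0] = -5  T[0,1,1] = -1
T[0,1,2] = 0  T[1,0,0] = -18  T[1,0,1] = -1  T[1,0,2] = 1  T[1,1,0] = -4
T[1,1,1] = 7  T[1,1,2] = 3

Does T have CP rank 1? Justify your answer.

No

The mode-2 unfolding of T (rows indexed by j, columns by (i,k) = (0,0), (0,1), (0,2), (1,0), (1,1), (1,2)) is [[0, 13, 5, -18, -1, 1], [-5, -1, 0, -4, 7, 3]].
There the 2×2 minor on rows j ∈ {0, 1}, columns (i,k) ∈ {(0,0), (0,1)} is det [[0, 13], [-5, -1]] = 65 ≠ 0, so this unfolding has rank ≥ 2; CP rank is at least every unfolding rank, so rank(T) ≥ 2.
In particular rank(T) ≥ 2 > 1, so T is not rank-1.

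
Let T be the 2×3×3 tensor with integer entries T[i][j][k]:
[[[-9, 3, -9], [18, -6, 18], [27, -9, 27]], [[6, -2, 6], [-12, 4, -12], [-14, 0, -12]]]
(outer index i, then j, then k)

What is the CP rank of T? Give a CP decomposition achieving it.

rank(T) = 2

Lower bound: the mode-2 unfolding of T (rows indexed by j, columns by (i,k) = (0,0), (0,1), (0,2), (1,0), (1,1), (1,2)) is [[-9, 3, -9, 6, -2, 6], [18, -6, 18, -12, 4, -12], [27, -9, 27, -14, 0, -12]].
There the 2×2 minor on rows j ∈ {0, 2}, columns (i,k) ∈ {(0,0), (1,0)} is det [[-9, 6], [27, -14]] = -36 ≠ 0, so this unfolding has rank ≥ 2; CP rank is at least every unfolding rank, so rank(T) ≥ 2. (This is only a lower bound: in general the CP rank may exceed every unfolding rank, so we still need to exhibit 2 rank-1 terms summing to T.)
Upper bound — finding two terms. Write S_k = T[:,:,k] for the frontal slices: S₀ = [[-9, 18, 27], [6, -12, -14]], S₁ = [[3, -6, -9], [-2, 4, 0]], S₂ = [[-9, 18, 27], [6, -12, -12]].
If T = a₁ ⊗ b₁ ⊗ c₁ + a₂ ⊗ b₂ ⊗ c₂ then each S_k = c₁[k]·a₁b₁ᵀ + c₂[k]·a₂b₂ᵀ. S₀ and S₁ are linearly independent, so a₁b₁ᵀ and a₂b₂ᵀ must span the same plane of matrices: they are the rank-1 matrices of the form x·S₀ + y·S₁.
The 2×2 minor of x·S₀ + y·S₁ on rows {0,1}, columns {0,2} is −36·x² + 66·xy − 18·y² = (-6)·(2·x − 3·y)(3·x − y), vanishing at (x:y) = (3:2) and (1:3).
M₁ = 3·S₀ + 2·S₁ = [[-21, 42, 63], [14, -28, -42]] = (-7)·[3, -2][1, -2, -3]ᵀ and M₂ = S₀ + 3·S₁ = [[0, 0, 0], [0, 0, -14]] = (-14)·[0, 1][0, 0, 1]ᵀ, so take a₁ = [3, -2], b₁ = [1, -2, -3], a₂ = [0, 1], b₂ = [0, 0, 1].
Each slice is an integer combination of E₁ = a₁b₁ᵀ and E₂ = a₂b₂ᵀ: S₀ = −3·E₁ + 4·E₂, S₁ = E₁ − 6·E₂, S₂ = −3·E₁ + 6·E₂; reading off coefficients, c₁ = [-3, 1, -3] and c₂ = [4, -6, 6].
Hence T = [3, -2] ⊗ [1, -2, -3] ⊗ [-3, 1, -3] + [0, 1] ⊗ [0, 0, 1] ⊗ [4, -6, 6], so rank(T) ≤ 2.
These bounds meet, so rank(T) = 2.
Check entry T[1,1,2] = -12: (-2)·(-2)·(-3) + (1)·(0)·(6) = -12.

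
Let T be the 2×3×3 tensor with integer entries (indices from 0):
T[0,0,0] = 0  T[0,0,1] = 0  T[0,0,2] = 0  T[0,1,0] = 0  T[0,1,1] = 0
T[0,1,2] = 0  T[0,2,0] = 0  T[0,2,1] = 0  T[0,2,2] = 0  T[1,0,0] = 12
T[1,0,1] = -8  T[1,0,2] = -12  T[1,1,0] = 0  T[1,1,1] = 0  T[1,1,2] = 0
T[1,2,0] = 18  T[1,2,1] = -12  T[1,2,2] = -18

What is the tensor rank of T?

Lower bound: T ≠ 0 (e.g. T[1,0,0] = 12), so rank(T) ≥ 1.
Upper bound: the mode-1 fibre T[:,0,0] = [0, 12] gives a = [0, 1] (primitive direction); the mode-2 fibre T[1,:,0] = [12, 0, 18] gives b = [2, 0, 3]; then c[k] = T[1,0,k] / (a[1]·b[0]) = [12, -8, -12] / 2 = [6, -4, -6].
Expanding [0, 1] ⊗ [2, 0, 3] ⊗ [6, -4, -6] reproduces all 18 entries of T, so T = [0, 1] ⊗ [2, 0, 3] ⊗ [6, -4, -6] and rank(T) ≤ 1.
These bounds meet, so rank(T) = 1.

1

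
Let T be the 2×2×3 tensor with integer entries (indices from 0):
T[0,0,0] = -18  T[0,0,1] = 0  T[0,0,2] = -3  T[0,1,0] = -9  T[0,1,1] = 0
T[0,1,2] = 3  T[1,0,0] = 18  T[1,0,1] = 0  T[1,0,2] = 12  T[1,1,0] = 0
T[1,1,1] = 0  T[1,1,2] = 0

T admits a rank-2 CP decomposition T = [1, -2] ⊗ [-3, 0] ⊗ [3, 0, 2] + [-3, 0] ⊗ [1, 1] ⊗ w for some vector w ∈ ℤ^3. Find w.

w = [3, 0, -1]

Subtract the known terms from T to get the rank-1 residual R = [-3, 0] ⊗ [1, 1] ⊗ w, so R[i,j,k] = a[i]·b[j]·w[k]. Pick indices with nonzero a[0]·b[0] = (-3)·(1) = -3. Only the fibre through (0,0,·) is needed: R[0,0,:] = T[0,0,:] − Σₗ aₗ[0]bₗ[0]cₗ = [-18, 0, -3] − (1)·(-3)·[3, 0, 2] = [-9, 0, 3]. Then w[k] = R[0,0,k] / -3 for each k, giving w = [-9, 0, 3] / -3 = [3, 0, -1].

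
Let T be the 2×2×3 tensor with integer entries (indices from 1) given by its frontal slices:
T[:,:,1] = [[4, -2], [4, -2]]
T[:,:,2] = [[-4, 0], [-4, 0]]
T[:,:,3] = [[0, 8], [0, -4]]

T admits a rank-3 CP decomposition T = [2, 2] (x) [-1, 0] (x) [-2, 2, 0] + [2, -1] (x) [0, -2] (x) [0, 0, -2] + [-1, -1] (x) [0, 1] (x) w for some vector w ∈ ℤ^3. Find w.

Subtract the known terms from T to get the rank-1 residual R = [-1, -1] (x) [0, 1] (x) w, so R[i,j,k] = a[i]·b[j]·w[k]. Pick indices with nonzero a[1]·b[2] = (-1)·(1) = -1. Only the fibre through (1,2,·) is needed: R[1,2,:] = T[1,2,:] − Σₗ aₗ[1]bₗ[2]cₗ = [-2, 0, 8] − (2)·(0)·[-2, 2, 0] − (2)·(-2)·[0, 0, -2] = [-2, 0, 0]. Then w[k] = R[1,2,k] / -1 for each k, giving w = [-2, 0, 0] / -1 = [2, 0, 0].

w = [2, 0, 0]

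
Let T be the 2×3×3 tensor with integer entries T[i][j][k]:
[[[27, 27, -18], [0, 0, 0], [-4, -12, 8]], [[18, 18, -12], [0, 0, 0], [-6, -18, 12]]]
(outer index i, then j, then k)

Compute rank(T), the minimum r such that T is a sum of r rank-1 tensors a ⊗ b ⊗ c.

2

Lower bound: the mode-3 unfolding of T (rows indexed by k, columns by (i,j) = (0,0), (0,1), (0,2), (1,0), (1,1), (1,2)) is [[27, 0, -4, 18, 0, -6], [27, 0, -12, 18, 0, -18], [-18, 0, 8, -12, 0, 12]].
There the 2×2 minor on rows k ∈ {0, 1}, columns (i,j) ∈ {(0,0), (0,2)} is det [[27, -4], [27, -12]] = -216 ≠ 0, so this unfolding has rank ≥ 2; CP rank is at least every unfolding rank, so rank(T) ≥ 2. (Unfolding ranks only ever bound the CP rank from below — rank(T) can be strictly larger than all of them — so the matching upper bound has to come from an explicit 2-term decomposition.)
Upper bound — finding two terms. Write S_k = T[:,:,k] for the frontal slices: S₀ = [[27, 0, -4], [18, 0, -6]], S₁ = [[27, 0, -12], [18, 0, -18]], S₂ = [[-18, 0, 8], [-12, 0, 12]].
If T = a₁ ⊗ b₁ ⊗ c₁ + a₂ ⊗ b₂ ⊗ c₂ then each S_k = c₁[k]·a₁b₁ᵀ + c₂[k]·a₂b₂ᵀ. S₀ and S₁ are linearly independent, so a₁b₁ᵀ and a₂b₂ᵀ must span the same plane of matrices: they are the rank-1 matrices of the form x·S₀ + y·S₁.
The 2×2 minor of x·S₀ + y·S₁ on rows {0,1}, columns {0,2} is −90·x² − 360·xy − 270·y² = (-90)·(x + 3·y)(x + y), vanishing at (x:y) = (3:-1) and (1:-1).
M₁ = 3·S₀ − S₁ = [[54, 0, 0], [36, 0, 0]] = 18·[3, 2][1, 0, 0]ᵀ and M₂ = S₀ − S₁ = [[0, 0, 8], [0, 0, 12]] = 4·[2, 3][0, 0, 1]ᵀ, so take a₁ = [3, 2], b₁ = [1, 0, 0], a₂ = [2, 3], b₂ = [0, 0, 1].
Each slice is an integer combination of E₁ = a₁b₁ᵀ and E₂ = a₂b₂ᵀ: S₀ = 9·E₁ − 2·E₂, S₁ = 9·E₁ − 6·E₂, S₂ = −6·E₁ + 4·E₂; reading off coefficients, c₁ = [9, 9, -6] and c₂ = [-2, -6, 4].
Hence T = [3, 2] ⊗ [1, 0, 0] ⊗ [9, 9, -6] + [2, 3] ⊗ [0, 0, 1] ⊗ [-2, -6, 4], so rank(T) ≤ 2.
These bounds meet, so rank(T) = 2.
Check entry T[1,0,1] = 18: (2)·(1)·(9) + (3)·(0)·(-6) = 18.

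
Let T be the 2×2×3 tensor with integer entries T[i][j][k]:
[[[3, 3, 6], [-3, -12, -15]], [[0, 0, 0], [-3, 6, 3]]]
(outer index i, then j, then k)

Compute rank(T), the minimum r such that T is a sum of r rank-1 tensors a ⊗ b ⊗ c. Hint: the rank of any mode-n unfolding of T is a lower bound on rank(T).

Lower bound: the mode-1 unfolding of T (rows indexed by i, columns by (j,k) = (0,0), (0,1), (0,2), (1,0), (1,1), (1,2)) is [[3, 3, 6, -3, -12, -15], [0, 0, 0, -3, 6, 3]].
There the 2×2 minor on rows i ∈ {0, 1}, columns (j,k) ∈ {(0,0), (1,0)} is det [[3, -3], [0, -3]] = -9 ≠ 0, so this unfolding has rank ≥ 2; CP rank is at least every unfolding rank, so rank(T) ≥ 2. (This is only a lower bound: in general the CP rank may exceed every unfolding rank, so we still need to exhibit 2 rank-1 terms summing to T.)
Upper bound — finding two terms. Write S_k = T[:,:,k] for the frontal slices: S₀ = [[3, -3], [0, -3]], S₁ = [[3, -12], [0, 6]], S₂ = [[6, -15], [0, 3]].
If T = a₁ ⊗ b₁ ⊗ c₁ + a₂ ⊗ b₂ ⊗ c₂ then each S_k = c₁[k]·a₁b₁ᵀ + c₂[k]·a₂b₂ᵀ. S₀ and S₁ are linearly independent, so a₁b₁ᵀ and a₂b₂ᵀ must span the same plane of matrices: they are the rank-1 matrices of the form x·S₀ + y·S₁.
det(x·S₀ + y·S₁) is −9·x² + 9·xy + 18·y² = (-9)·(x − 2·y)(x + y), vanishing at (x:y) = (2:1) and (1:-1).
M₁ = 2·S₀ + S₁ = [[9, -18], [0, 0]] = 9·(1, 0)(1, -2)ᵀ and M₂ = S₀ − S₁ = [[0, 9], [0, -9]] = 9·(1, -1)(0, 1)ᵀ, so take a₁ = (1, 0), b₁ = (1, -2), a₂ = (1, -1), b₂ = (0, 1).
Each slice is an integer combination of E₁ = a₁b₁ᵀ and E₂ = a₂b₂ᵀ: S₀ = 3·E₁ + 3·E₂, S₁ = 3·E₁ − 6·E₂, S₂ = 6·E₁ − 3·E₂; reading off coefficients, c₁ = (3, 3, 6) and c₂ = (3, -6, -3).
Hence T = (1, 0) ⊗ (1, -2) ⊗ (3, 3, 6) + (1, -1) ⊗ (0, 1) ⊗ (3, -6, -3), so rank(T) ≤ 2.
These bounds meet, so rank(T) = 2.
Check entry T[1,0,1] = 0: (0)·(1)·(3) + (-1)·(0)·(-6) = 0.

2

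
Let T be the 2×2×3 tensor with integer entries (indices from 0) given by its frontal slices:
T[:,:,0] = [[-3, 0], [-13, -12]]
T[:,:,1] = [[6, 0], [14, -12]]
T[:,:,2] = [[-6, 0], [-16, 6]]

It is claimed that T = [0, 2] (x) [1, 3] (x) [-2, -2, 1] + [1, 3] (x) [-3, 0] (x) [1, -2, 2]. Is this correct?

Yes

Reconstruct entrywise from the claimed factors. For example, T[0,0,1] = 6 and Σₗ aₗ[0]bₗ[0]cₗ[1] = (0)·(1)·(-2) + (1)·(-3)·(-2) = 6; checking all 12 entries, every one matches. The claim holds.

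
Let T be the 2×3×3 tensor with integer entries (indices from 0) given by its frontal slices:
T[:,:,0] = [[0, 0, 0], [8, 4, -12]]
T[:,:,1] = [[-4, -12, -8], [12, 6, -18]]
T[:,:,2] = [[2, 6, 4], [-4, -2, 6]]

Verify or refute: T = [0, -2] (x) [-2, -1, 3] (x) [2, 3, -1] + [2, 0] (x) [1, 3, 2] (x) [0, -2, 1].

Yes

Reconstruct entrywise from the claimed factors. For example, T[0,0,0] = 0 and Σₗ aₗ[0]bₗ[0]cₗ[0] = (0)·(-2)·(2) + (2)·(1)·(0) = 0; checking all 18 entries, every one matches. The claim holds.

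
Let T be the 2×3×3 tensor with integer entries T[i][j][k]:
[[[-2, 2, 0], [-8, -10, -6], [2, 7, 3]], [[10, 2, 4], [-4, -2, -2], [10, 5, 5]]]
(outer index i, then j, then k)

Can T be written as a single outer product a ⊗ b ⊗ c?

No

The mode-2 unfolding of T (rows indexed by j, columns by (i,k) = (0,0), (0,1), (0,2), (1,0), (1,1), (1,2)) is [[-2, 2, 0, 10, 2, 4], [-8, -10, -6, -4, -2, -2], [2, 7, 3, 10, 5, 5]].
There the 3×3 minor on rows j ∈ {0, 1, 2}, columns (i,k) ∈ {(0,0), (0,1), (1,0)} is det [[-2, 2, 10], [-8, -10, -4], [2, 7, 10]] = -72 ≠ 0, so this unfolding has rank ≥ 3; CP rank is at least every unfolding rank, so rank(T) ≥ 3.
In particular rank(T) ≥ 3 > 1, so T is not rank-1.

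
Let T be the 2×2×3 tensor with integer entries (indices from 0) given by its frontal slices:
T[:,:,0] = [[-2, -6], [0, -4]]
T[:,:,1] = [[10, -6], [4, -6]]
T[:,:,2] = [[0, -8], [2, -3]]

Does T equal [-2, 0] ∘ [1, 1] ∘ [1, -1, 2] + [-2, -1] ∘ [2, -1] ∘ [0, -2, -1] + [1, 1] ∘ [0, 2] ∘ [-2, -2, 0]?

No

Reconstruct entry (0,1,2) from the claimed factors: Σₗ aₗ[0]bₗ[1]cₗ[2] = (-2)·(1)·(2) + (-2)·(-1)·(-1) + (1)·(2)·(0) = -6, but T[0,1,2] = -8. The claim is false.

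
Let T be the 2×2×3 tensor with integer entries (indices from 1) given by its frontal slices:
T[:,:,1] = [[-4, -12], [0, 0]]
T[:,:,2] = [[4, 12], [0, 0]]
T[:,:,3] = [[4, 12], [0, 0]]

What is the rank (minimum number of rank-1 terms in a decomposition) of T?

1

Lower bound: T ≠ 0 (e.g. T[1,1,1] = -4), so rank(T) ≥ 1.
Upper bound: if T = a ∘ b ∘ c then every fibre of T is a multiple of the corresponding factor, so read the factors off the fibres through the nonzero entry T[1,1,1] = -4.
The mode-1 fibre T[:,1,1] = [-4, 0] gives a = [1, 0] (primitive direction); the mode-2 fibre T[1,:,1] = [-4, -12] gives b = [1, 3]; then c[k] = T[1,1,k] / (a[1]·b[1]) = [-4, 4, 4] / 1 = [-4, 4, 4].
Expanding [1, 0] ∘ [1, 3] ∘ [-4, 4, 4] reproduces all 12 entries of T, so T = [1, 0] ∘ [1, 3] ∘ [-4, 4, 4] and rank(T) ≤ 1.
These bounds meet, so rank(T) = 1.
Check entry T[1,1,1] = -4: (1)·(1)·(-4) = -4.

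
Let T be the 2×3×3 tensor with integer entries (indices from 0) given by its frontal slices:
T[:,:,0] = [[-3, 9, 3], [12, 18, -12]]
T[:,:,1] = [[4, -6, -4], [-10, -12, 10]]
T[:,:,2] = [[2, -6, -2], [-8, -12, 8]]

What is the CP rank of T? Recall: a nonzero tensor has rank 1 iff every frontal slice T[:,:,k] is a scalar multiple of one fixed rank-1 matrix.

2

Lower bound: the mode-1 unfolding of T (rows indexed by i, columns by (j,k) = (0,0), (0,1), (0,2), (1,0), (1,1), (1,2), (2,0), (2,1), (2,2)) is [[-3, 4, 2, 9, -6, -6, 3, -4, -2], [12, -10, -8, 18, -12, -12, -12, 10, 8]].
There the 2×2 minor on rows i ∈ {0, 1}, columns (j,k) ∈ {(0,0), (0,1)} is det [[-3, 4], [12, -10]] = -18 ≠ 0, so this unfolding has rank ≥ 2; CP rank is at least every unfolding rank, so rank(T) ≥ 2. (Flattening ranks never certify an upper bound on CP rank; for that we must actually write T with 2 rank-1 terms.)
Upper bound — finding two terms. Write S_k = T[:,:,k] for the frontal slices: S₀ = [[-3, 9, 3], [12, 18, -12]], S₁ = [[4, -6, -4], [-10, -12, 10]], S₂ = [[2, -6, -2], [-8, -12, 8]].
If T = a₁ ⊗ b₁ ⊗ c₁ + a₂ ⊗ b₂ ⊗ c₂ then each S_k = c₁[k]·a₁b₁ᵀ + c₂[k]·a₂b₂ᵀ. S₀ and S₁ are linearly independent, so a₁b₁ᵀ and a₂b₂ᵀ must span the same plane of matrices: they are the rank-1 matrices of the form x·S₀ + y·S₁.
The 2×2 minor of x·S₀ + y·S₁ on rows {0,1}, columns {0,1} is −162·x² + 270·xy − 108·y² = (-54)·(3·x − 2·y)(x − y), vanishing at (x:y) = (2:3) and (1:1).
M₁ = 2·S₀ + 3·S₁ = [[6, 0, -6], [-6, 0, 6]] = 6·[1, -1][1, 0, -1]ᵀ and M₂ = S₀ + S₁ = [[1, 3, -1], [2, 6, -2]] = [1, 2][1, 3, -1]ᵀ, so take a₁ = [1, -1], b₁ = [1, 0, -1], a₂ = [1, 2], b₂ = [1, 3, -1].
Each slice is an integer combination of E₁ = a₁b₁ᵀ and E₂ = a₂b₂ᵀ: S₀ = −6·E₁ + 3·E₂, S₁ = 6·E₁ − 2·E₂, S₂ = 4·E₁ − 2·E₂; reading off coefficients, c₁ = [-6, 6, 4] and c₂ = [3, -2, -2].
Hence T = [1, -1] ⊗ [1, 0, -1] ⊗ [-6, 6, 4] + [1, 2] ⊗ [1, 3, -1] ⊗ [3, -2, -2], so rank(T) ≤ 2.
These bounds meet, so rank(T) = 2.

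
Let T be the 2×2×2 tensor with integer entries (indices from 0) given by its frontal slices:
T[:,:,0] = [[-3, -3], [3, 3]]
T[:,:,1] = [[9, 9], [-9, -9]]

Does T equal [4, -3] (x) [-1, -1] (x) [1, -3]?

No

Reconstruct entry (0,0,0) from the claimed factors: Σₗ aₗ[0]bₗ[0]cₗ[0] = (4)·(-1)·(1) = -4, but T[0,0,0] = -3. The claim is false.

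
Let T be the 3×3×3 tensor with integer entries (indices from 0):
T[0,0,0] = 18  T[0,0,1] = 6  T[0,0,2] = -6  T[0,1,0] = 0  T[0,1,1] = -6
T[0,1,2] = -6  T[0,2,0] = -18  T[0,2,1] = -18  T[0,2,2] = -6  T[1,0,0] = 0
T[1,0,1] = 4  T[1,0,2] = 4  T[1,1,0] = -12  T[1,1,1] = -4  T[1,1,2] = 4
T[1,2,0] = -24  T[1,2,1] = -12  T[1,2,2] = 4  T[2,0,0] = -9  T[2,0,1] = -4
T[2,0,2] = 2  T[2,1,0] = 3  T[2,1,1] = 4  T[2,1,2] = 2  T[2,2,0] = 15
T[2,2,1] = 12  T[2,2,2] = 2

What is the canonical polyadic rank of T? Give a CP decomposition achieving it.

Lower bound: the mode-2 unfolding of T (rows indexed by j, columns by (i,k) = (0,0), (0,1), (0,2), (1,0), (1,1), (1,2), (2,0), (2,1), (2,2)) is [[18, 6, -6, 0, 4, 4, -9, -4, 2], [0, -6, -6, -12, -4, 4, 3, 4, 2], [-18, -18, -6, -24, -12, 4, 15, 12, 2]].
There the 2×2 minor on rows j ∈ {0, 1}, columns (i,k) ∈ {(0,0), (0,1)} is det [[18, 6], [0, -6]] = -108 ≠ 0, so this unfolding has rank ≥ 2; CP rank is at least every unfolding rank, so rank(T) ≥ 2. (This is only a lower bound: in general the CP rank may exceed every unfolding rank, so we still need to exhibit 2 rank-1 terms summing to T.)
Upper bound — finding two terms. Write S_k = T[:,:,k] for the frontal slices: S₀ = [[18, 0, -18], [0, -12, -24], [-9, 3, 15]], S₁ = [[6, -6, -18], [4, -4, -12], [-4, 4, 12]], S₂ = [[-6, -6, -6], [4, 4, 4], [2, 2, 2]].
If T = a₁ ∘ b₁ ∘ c₁ + a₂ ∘ b₂ ∘ c₂ then each S_k = c₁[k]·a₁b₁ᵀ + c₂[k]·a₂b₂ᵀ. S₀ and S₁ are linearly independent, so a₁b₁ᵀ and a₂b₂ᵀ must span the same plane of matrices: they are the rank-1 matrices of the form x·S₀ + y·S₁.
The 2×2 minor of x·S₀ + y·S₁ on rows {0,1}, columns {0,1} is −216·x² − 144·xy = (-72)·(3·x + 2·y)(x), vanishing at (x:y) = (2:-3) and (0:1).
M₁ = 2·S₀ − 3·S₁ = [[18, 18, 18], [-12, -12, -12], [-6, -6, -6]] = 6·(3, -2, -1)(1, 1, 1)ᵀ and M₂ = S₁ = [[6, -6, -18], [4, -4, -12], [-4, 4, 12]] = 2·(3, 2, -2)(1, -1, -3)ᵀ, so take a₁ = (3, -2, -1), b₁ = (1, 1, 1), a₂ = (3, 2, -2), b₂ = (1, -1, -3).
Each slice is an integer combination of E₁ = a₁b₁ᵀ and E₂ = a₂b₂ᵀ: S₀ = 3·E₁ + 3·E₂, S₁ = 2·E₂, S₂ = −2·E₁; reading off coefficients, c₁ = (3, 0, -2) and c₂ = (3, 2, 0).
Hence T = (3, -2, -1) ∘ (1, 1, 1) ∘ (3, 0, -2) + (3, 2, -2) ∘ (1, -1, -3) ∘ (3, 2, 0), so rank(T) ≤ 2.
These bounds meet, so rank(T) = 2.

rank(T) = 2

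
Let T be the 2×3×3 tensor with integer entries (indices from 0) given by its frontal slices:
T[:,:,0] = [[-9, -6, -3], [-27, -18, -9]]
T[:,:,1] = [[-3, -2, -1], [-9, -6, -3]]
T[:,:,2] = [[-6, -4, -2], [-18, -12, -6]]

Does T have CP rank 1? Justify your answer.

If T = a ⊗ b ⊗ c then every fibre of T is a multiple of the corresponding factor, so read the factors off the fibres through the nonzero entry T[0,0,0] = -9.
The mode-1 fibre T[:,0,0] = [-9, -27] gives a = (1, 3) (primitive direction); the mode-2 fibre T[0,:,0] = [-9, -6, -3] gives b = (3, 2, 1); then c[k] = T[0,0,k] / (a[0]·b[0]) = [-9, -3, -6] / 3 = (-3, -1, -2).
Expanding (1, 3) ⊗ (3, 2, 1) ⊗ (-3, -1, -2) reproduces all 18 entries of T, so T = (1, 3) ⊗ (3, 2, 1) ⊗ (-3, -1, -2) and rank(T) ≤ 1.
Equivalently every frontal slice T[:,:,k] is c[k] times the rank-1 matrix (1, 3) ⊗ (3, 2, 1). So T has rank 1 (it is nonzero).

Yes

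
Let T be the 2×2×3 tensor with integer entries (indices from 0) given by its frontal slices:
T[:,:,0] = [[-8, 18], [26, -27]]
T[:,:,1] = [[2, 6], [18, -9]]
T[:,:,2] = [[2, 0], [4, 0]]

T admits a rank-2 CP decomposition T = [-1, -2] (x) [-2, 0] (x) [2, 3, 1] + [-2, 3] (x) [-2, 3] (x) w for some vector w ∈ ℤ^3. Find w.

Subtract the known terms from T to get the rank-1 residual R = [-2, 3] (x) [-2, 3] (x) w, so R[i,j,k] = a[i]·b[j]·w[k]. Pick indices with nonzero a[0]·b[0] = (-2)·(-2) = 4. Only the fibre through (0,0,·) is needed: R[0,0,:] = T[0,0,:] − Σₗ aₗ[0]bₗ[0]cₗ = [-8, 2, 2] − (-1)·(-2)·[2, 3, 1] = [-12, -4, 0]. Then w[k] = R[0,0,k] / 4 for each k, giving w = [-12, -4, 0] / 4 = [-3, -1, 0].

w = [-3, -1, 0]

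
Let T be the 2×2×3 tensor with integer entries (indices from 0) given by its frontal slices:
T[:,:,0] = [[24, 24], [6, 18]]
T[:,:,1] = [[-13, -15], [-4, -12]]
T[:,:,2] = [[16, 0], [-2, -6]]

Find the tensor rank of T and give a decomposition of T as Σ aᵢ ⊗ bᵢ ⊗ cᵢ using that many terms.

rank(T) = 2

Lower bound: in the mode-3 unfolding of T (rows indexed by k, columns by (i,j)) the 2×2 minor on rows k ∈ {0, 1}, columns (i,j) ∈ {(0,0), (0,1)} is det [[24, 24], [-13, -15]] = -48 ≠ 0, so that unfolding has rank ≥ 2 and hence rank(T) ≥ 2 (CP rank is at least every unfolding rank, though it can be larger).
Upper bound: with S_k = T[:,:,k], the two rank-1 terms a₁b₁ᵀ, a₂b₂ᵀ are the rank-1 members of the pencil x·S₀ + y·S₁.
det(x·S₀ + y·S₁) is 288·x² − 336·xy + 96·y² = 48·(3·x − 2·y)(2·x − y), vanishing at (x:y) = (2:3) and (1:2).
M₁ = 2·S₀ + 3·S₁ = [[9, 3], [0, 0]] = 3·(1, 0)(3, 1)ᵀ and M₂ = S₀ + 2·S₁ = [[-2, -6], [-2, -6]] = (-2)·(1, 1)(1, 3)ᵀ, so take a₁ = (1, 0), b₁ = (3, 1), a₂ = (1, 1), b₂ = (1, 3).
Each slice is an integer combination of E₁ = a₁b₁ᵀ and E₂ = a₂b₂ᵀ: S₀ = 6·E₁ + 6·E₂, S₁ = −3·E₁ − 4·E₂, S₂ = 6·E₁ − 2·E₂; reading off coefficients, c₁ = (6, -3, 6) and c₂ = (6, -4, -2).
Hence T = (1, 0) ⊗ (3, 1) ⊗ (6, -3, 6) + (1, 1) ⊗ (1, 3) ⊗ (6, -4, -2), so rank(T) ≤ 2.
These bounds meet, so rank(T) = 2.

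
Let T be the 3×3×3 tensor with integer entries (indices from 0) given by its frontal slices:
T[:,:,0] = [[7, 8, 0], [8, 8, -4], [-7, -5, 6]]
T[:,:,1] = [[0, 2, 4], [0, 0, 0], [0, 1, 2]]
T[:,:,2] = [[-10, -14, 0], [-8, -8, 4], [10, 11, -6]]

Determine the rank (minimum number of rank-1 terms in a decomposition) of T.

3

Lower bound: the mode-2 unfolding of T (rows indexed by j, columns by (i,k) = (0,0), (0,1), (0,2), (1,0), (1,1), (1,2), (2,0), (2,1), (2,2)) is [[7, 0, -10, 8, 0, -8, -7, 0, 10], [8, 2, -14, 8, 0, -8, -5, 1, 11], [0, 4, 0, -4, 0, 4, 6, 2, -6]].
There the 3×3 minor on rows j ∈ {0, 1, 2}, columns (i,k) ∈ {(0,0), (0,1), (0,2)} is det [[7, 0, -10], [8, 2, -14], [0, 4, 0]] = 72 ≠ 0, so this unfolding has rank ≥ 3; CP rank is at least every unfolding rank, so rank(T) ≥ 3. (Flattening ranks never certify an upper bound on CP rank; for that we must actually write T with 3 rank-1 terms.)
Upper bound: T is a sum of 3 rank-1 terms, T = [1, 0, -1] ⊗ [1, 2, 0] ⊗ [-1, 0, -2] + [1, 1, -1] ⊗ [2, 2, -1] ⊗ [4, 0, -4] + [2, 0, 1] ⊗ [0, 1, 2] ⊗ [1, 1, -1] (written with every a and b primitive with positive leading entry and the scale carried by c; CP decompositions are not unique, and this one is verified by expanding entrywise), so rank(T) ≤ 3.
These bounds meet, so rank(T) = 3.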